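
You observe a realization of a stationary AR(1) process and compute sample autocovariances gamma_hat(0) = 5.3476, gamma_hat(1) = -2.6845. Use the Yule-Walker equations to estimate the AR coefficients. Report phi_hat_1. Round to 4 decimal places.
\hat\phi_{1} = -0.5020

The Yule-Walker equations for an AR(p) process read, in matrix form,
  Gamma_p phi = r_p,   with   (Gamma_p)_{ij} = gamma(|i - j|),
                       (r_p)_i = gamma(i),   i,j = 1..p.
Substitute the sample gammas (Toeplitz matrix and right-hand side of size 1):
  Gamma_p = [[5.3476]]
  r_p     = [-2.6845]
With p = 1 this is the single equation gamma(0) phi_1 = gamma(1):
  phi_hat_1 = gamma(1) / gamma(0) = -2.6845 / 5.3476 = -0.5020.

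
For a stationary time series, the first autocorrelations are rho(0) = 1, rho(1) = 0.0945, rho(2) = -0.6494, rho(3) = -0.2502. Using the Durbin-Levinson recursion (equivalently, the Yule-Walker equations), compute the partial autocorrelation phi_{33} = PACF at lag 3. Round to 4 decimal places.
\phi_{33} = -0.1540

The PACF at lag k is phi_{kk}, the last component of the solution
to the Yule-Walker system G_k phi = r_k where
  (G_k)_{ij} = rho(|i - j|), (r_k)_i = rho(i), i,j = 1..k.
Equivalently, Durbin-Levinson gives phi_{kk} iteratively:
  phi_{11} = rho(1)
  phi_{kk} = [rho(k) - sum_{j=1..k-1} phi_{k-1,j} rho(k-j)]
            / [1 - sum_{j=1..k-1} phi_{k-1,j} rho(j)],
  phi_{k,j} = phi_{k-1,j} - phi_{kk} phi_{k-1,k-j},  j = 1..k-1.
Step k = 1:
  phi_11 = rho(1) = 0.0945.
Step k = 2:
  phi_22 = [rho(2) - phi_11 rho(1)] / [1 - phi_11 rho(1)] = [-0.6494 - (0.0945)(0.0945)] / [1 - (0.0945)(0.0945)]
         = -0.65833025 / 0.99106975 = -0.664262.
  Update: phi_21 = phi_11 - phi_22 phi_11 = 0.0945 - (-0.664262)(0.0945) = 0.157273.
Step k = 3:
  phi_33 = [rho(3) - phi_21 rho(2) - phi_22 rho(1)] / [1 - phi_21 rho(1) - phi_22 rho(2)]
    numerator   = -0.2502 - (0.157273)(-0.6494) - (-0.664262)(0.0945) = -0.08529427
    denominator = 1 - (0.157273)(0.0945) - (-0.664262)(-0.6494) = 0.5537658
  phi_33 = -0.08529427 / 0.5537658 = -0.154.
Therefore phi_{33} = -0.1540.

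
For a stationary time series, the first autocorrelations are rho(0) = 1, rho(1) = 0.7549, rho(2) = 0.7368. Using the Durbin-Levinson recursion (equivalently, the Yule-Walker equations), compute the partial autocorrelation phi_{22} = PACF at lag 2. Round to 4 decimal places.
\phi_{22} = 0.3881

The PACF at lag k is phi_{kk}, the last component of the solution
to the Yule-Walker system G_k phi = r_k where
  (G_k)_{ij} = rho(|i - j|), (r_k)_i = rho(i), i,j = 1..k.
Equivalently, Durbin-Levinson gives phi_{kk} iteratively:
  phi_{11} = rho(1)
  phi_{kk} = [rho(k) - sum_{j=1..k-1} phi_{k-1,j} rho(k-j)]
            / [1 - sum_{j=1..k-1} phi_{k-1,j} rho(j)],
  phi_{k,j} = phi_{k-1,j} - phi_{kk} phi_{k-1,k-j},  j = 1..k-1.
Step k = 1:
  phi_11 = rho(1) = 0.7549.
Step k = 2:
  phi_22 = [rho(2) - phi_11 rho(1)] / [1 - phi_11 rho(1)] = [0.7368 - (0.7549)(0.7549)] / [1 - (0.7549)(0.7549)]
         = 0.16692599 / 0.43012599 = 0.3881.
Therefore phi_{22} = 0.3881.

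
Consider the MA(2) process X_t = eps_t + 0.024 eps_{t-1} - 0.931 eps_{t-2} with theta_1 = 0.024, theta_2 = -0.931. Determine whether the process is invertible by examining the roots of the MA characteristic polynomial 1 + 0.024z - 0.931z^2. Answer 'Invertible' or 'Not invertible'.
\text{Invertible}

The MA(q) characteristic polynomial is P(z) = 1 + 0.024z - 0.931z^2.
Invertibility requires all roots to lie outside the unit circle, i.e. |z| > 1 for every root.
Set 1 + (0.024) z + (-0.931) z^2 = 0, i.e. a z^2 + b z + c = 0 with a = -0.931, b = 0.024, c = 1.
Discriminant D = b^2 - 4ac = (0.024)^2 - 4*(-0.931)*1 = 0.000576 - (-3.724) = 3.724576.
D >= 0, so the roots are real: z = (-b +/- sqrt(D)) / (2a) = (-0.024 +/- 1.929916) / (-1.862).
  z_1 = (-0.024 + 1.929916) / (-1.862) = -1.0236,   |z_1| = 1.0236.
  z_2 = (-0.024 - 1.929916) / (-1.862) = 1.0494,   |z_2| = 1.0494.
Moduli of all roots: 1.0236, 1.0494.
All moduli strictly greater than 1? Yes.
Verdict: Invertible.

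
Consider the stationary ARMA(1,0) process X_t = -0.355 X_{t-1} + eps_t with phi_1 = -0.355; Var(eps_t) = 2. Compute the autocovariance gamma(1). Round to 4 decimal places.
\gamma(1) = -0.8124

Multiply the model equation by X_{t-k} and take expectations. With theta_0 = psi_0 = 1 and psi_j the MA(infinity) weights, this gives
  gamma(k) - sum_i phi_i gamma(k-i) = c_k,
  c_k = sigma^2 * sum_{j=k..q} theta_j psi_{j-k}   (c_k = 0 for k > q),
using gamma(-m) = gamma(m).
Pure AR (q = 0): c_0 = sigma^2 = 2, c_k = 0 for k >= 1.
Equations for k = 0 and k = 1 (AR order 1):
  gamma(0) = phi_1 gamma(1) + c_0
  gamma(1) = phi_1 gamma(0) + c_1
Substituting the second into the first: gamma(0) (1 - phi_1^2) = c_0 + phi_1 c_1, so
  gamma(0) = c_0 / (1 - phi_1^2) = 2 / (1 - (-0.355)^2) = 2 / 0.873975 = 2.288395.
  gamma(1) = phi_1 gamma(0) = (-0.355)(2.288395) = -0.81238.
Therefore gamma(1) = -0.8124 (to 4 decimal places).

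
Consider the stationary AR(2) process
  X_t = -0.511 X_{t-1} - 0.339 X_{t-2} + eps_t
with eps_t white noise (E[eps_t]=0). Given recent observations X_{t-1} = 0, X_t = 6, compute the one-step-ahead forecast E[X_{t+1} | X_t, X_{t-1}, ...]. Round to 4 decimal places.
E[X_{t+1} \mid \mathcal F_t] = -3.0660

For an AR(p) model X_t = c + sum_i phi_i X_{t-i} + eps_t, the
one-step-ahead conditional mean is
  E[X_{t+1} | X_t, ...] = c + sum_i phi_i X_{t+1-i}.
Substitute known values:
  E[X_{t+1} | ...] = (-0.511) * (6) + (-0.339) * (0)
                   = -3.0660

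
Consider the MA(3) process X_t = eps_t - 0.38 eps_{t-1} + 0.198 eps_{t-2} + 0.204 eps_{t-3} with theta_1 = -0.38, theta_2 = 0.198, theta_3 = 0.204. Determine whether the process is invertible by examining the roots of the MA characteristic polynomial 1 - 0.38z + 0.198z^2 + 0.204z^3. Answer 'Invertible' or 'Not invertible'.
\text{Invertible}

The MA(q) characteristic polynomial is P(z) = 1 - 0.38z + 0.198z^2 + 0.204z^3.
Invertibility requires all roots to lie outside the unit circle, i.e. |z| > 1 for every root.
Degree 3: look for a simple real root z0 first, then factor out (1 - z/z0) and solve the remaining quadratic.
Testing z0 = -2.5: P(-2.5) = 1 + (-0.38)(-2.5) + (0.198)(-2.5)^2 + (0.204)(-2.5)^3
  = 1 + (0.95) + (1.2375) + (-3.1875) = 0.  So z_0 = -2.5 is a root, |z_0| = 2.5.
Divide out the factor (1 + 0.4 z) = (1 - z/z0) (since 1/z0 = -0.4):
  P(z) = (1 + 0.4 z)(1 + (-0.78) z + (0.51) z^2)
  [check: z-coef -0.78 - (-0.4) = -0.38; z^2-coef 0.51 - (-0.4)(-0.78) = 0.198; z^3-coef -(-0.4)(0.51) = 0.204.]
Remaining roots from the quadratic factor 1 + (-0.78) z + (0.51) z^2:
  Set 1 + (-0.78) z + (0.51) z^2 = 0, i.e. a z^2 + b z + c = 0 with a = 0.51, b = -0.78, c = 1.
  Discriminant D = b^2 - 4ac = (-0.78)^2 - 4*(0.51)*1 = 0.6084 - (2.04) = -1.4316.
  D < 0, so the roots are the complex-conjugate pair z = (-b +/- i sqrt(-D)) / (2a) = 0.7647 +/- 1.173i.
  For a conjugate pair |z|^2 = z * conj(z) = (product of roots) = c/a = 1/(0.51) = 1.960784, so |z| = sqrt(1.960784) = 1.4003 for both roots.
Moduli of all roots: 2.5000, 1.4003, 1.4003.
All moduli strictly greater than 1? Yes.
Verdict: Invertible.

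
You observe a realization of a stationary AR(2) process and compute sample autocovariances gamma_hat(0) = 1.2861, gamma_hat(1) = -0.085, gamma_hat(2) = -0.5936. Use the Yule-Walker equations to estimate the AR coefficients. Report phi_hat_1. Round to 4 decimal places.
\hat\phi_{1} = -0.0970

The Yule-Walker equations for an AR(p) process read, in matrix form,
  Gamma_p phi = r_p,   with   (Gamma_p)_{ij} = gamma(|i - j|),
                       (r_p)_i = gamma(i),   i,j = 1..p.
Substitute the sample gammas (Toeplitz matrix and right-hand side of size 2):
  Gamma_p = [[1.2861, -0.085], [-0.085, 1.2861]]
  r_p     = [-0.085, -0.5936]
Written out:
  1.2861 phi_1 - 0.085 phi_2 = -0.085
  -0.085 phi_1 + 1.2861 phi_2 = -0.5936
Solve by Cramer's rule:
  det = gamma(0)^2 - gamma(1)^2 = (1.2861)^2 - (-0.085)^2 = 1.65405321 - 0.007225 = 1.64682821
  phi_hat_1 = [gamma(1) gamma(0) - gamma(1) gamma(2)] / det = [(-0.085)(1.2861) - (-0.085)(-0.5936)] / 1.64682821 = -0.1597745 / 1.64682821 = -0.097
  phi_hat_2 = [gamma(0) gamma(2) - gamma(1)^2] / det = [(1.2861)(-0.5936) - (-0.085)^2] / 1.64682821 = -0.77065396 / 1.64682821 = -0.468
So phi_hat = [-0.0970, -0.4680].
Therefore phi_hat_1 = -0.0970.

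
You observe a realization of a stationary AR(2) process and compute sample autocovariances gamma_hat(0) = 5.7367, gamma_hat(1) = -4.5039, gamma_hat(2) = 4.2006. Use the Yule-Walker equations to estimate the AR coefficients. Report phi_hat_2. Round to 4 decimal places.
\hat\phi_{2} = 0.3020

The Yule-Walker equations for an AR(p) process read, in matrix form,
  Gamma_p phi = r_p,   with   (Gamma_p)_{ij} = gamma(|i - j|),
                       (r_p)_i = gamma(i),   i,j = 1..p.
Substitute the sample gammas (Toeplitz matrix and right-hand side of size 2):
  Gamma_p = [[5.7367, -4.5039], [-4.5039, 5.7367]]
  r_p     = [-4.5039, 4.2006]
Written out:
  5.7367 phi_1 - 4.5039 phi_2 = -4.5039
  -4.5039 phi_1 + 5.7367 phi_2 = 4.2006
Solve by Cramer's rule:
  det = gamma(0)^2 - gamma(1)^2 = (5.7367)^2 - (-4.5039)^2 = 32.90972689 - 20.28511521 = 12.62461168
  phi_hat_1 = [gamma(1) gamma(0) - gamma(1) gamma(2)] / det = [(-4.5039)(5.7367) - (-4.5039)(4.2006)] / 12.62461168 = -6.91844079 / 12.62461168 = -0.548
  phi_hat_2 = [gamma(0) gamma(2) - gamma(1)^2] / det = [(5.7367)(4.2006) - (-4.5039)^2] / 12.62461168 = 3.81246681 / 12.62461168 = 0.302
So phi_hat = [-0.5480, 0.3020].
Therefore phi_hat_2 = 0.3020.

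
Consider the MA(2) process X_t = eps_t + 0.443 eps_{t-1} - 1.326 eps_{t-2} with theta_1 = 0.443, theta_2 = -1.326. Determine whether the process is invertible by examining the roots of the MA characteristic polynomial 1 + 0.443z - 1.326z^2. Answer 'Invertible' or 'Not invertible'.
\text{Not invertible}

The MA(q) characteristic polynomial is P(z) = 1 + 0.443z - 1.326z^2.
Invertibility requires all roots to lie outside the unit circle, i.e. |z| > 1 for every root.
Set 1 + (0.443) z + (-1.326) z^2 = 0, i.e. a z^2 + b z + c = 0 with a = -1.326, b = 0.443, c = 1.
Discriminant D = b^2 - 4ac = (0.443)^2 - 4*(-1.326)*1 = 0.196249 - (-5.304) = 5.500249.
D >= 0, so the roots are real: z = (-b +/- sqrt(D)) / (2a) = (-0.443 +/- 2.345261) / (-2.652).
  z_1 = (-0.443 + 2.345261) / (-2.652) = -0.7173,   |z_1| = 0.7173.
  z_2 = (-0.443 - 2.345261) / (-2.652) = 1.0514,   |z_2| = 1.0514.
Moduli of all roots: 0.7173, 1.0514.
All moduli strictly greater than 1? No.
Verdict: Not invertible.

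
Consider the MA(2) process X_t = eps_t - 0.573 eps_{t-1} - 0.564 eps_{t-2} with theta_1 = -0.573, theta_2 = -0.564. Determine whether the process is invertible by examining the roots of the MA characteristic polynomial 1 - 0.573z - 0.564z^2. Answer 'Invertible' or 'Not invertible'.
\text{Not invertible}

The MA(q) characteristic polynomial is P(z) = 1 - 0.573z - 0.564z^2.
Invertibility requires all roots to lie outside the unit circle, i.e. |z| > 1 for every root.
Set 1 + (-0.573) z + (-0.564) z^2 = 0, i.e. a z^2 + b z + c = 0 with a = -0.564, b = -0.573, c = 1.
Discriminant D = b^2 - 4ac = (-0.573)^2 - 4*(-0.564)*1 = 0.328329 - (-2.256) = 2.584329.
D >= 0, so the roots are real: z = (-b +/- sqrt(D)) / (2a) = (0.573 +/- 1.607585) / (-1.128).
  z_1 = (0.573 + 1.607585) / (-1.128) = -1.9331,   |z_1| = 1.9331.
  z_2 = (0.573 - 1.607585) / (-1.128) = 0.9172,   |z_2| = 0.9172.
Moduli of all roots: 1.9331, 0.9172.
All moduli strictly greater than 1? No.
Verdict: Not invertible.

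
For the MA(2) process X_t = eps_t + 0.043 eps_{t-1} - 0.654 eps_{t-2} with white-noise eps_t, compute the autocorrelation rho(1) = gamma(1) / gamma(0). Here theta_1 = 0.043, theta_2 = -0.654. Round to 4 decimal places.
\rho(1) = 0.0104

For an MA(q) process with theta_0 = 1, the autocovariance is
  gamma(k) = sigma^2 * sum_{i=0..q-k} theta_i * theta_{i+k},
and rho(k) = gamma(k) / gamma(0). Sigma^2 cancels.
  numerator   = (1)*(0.043) + (0.043)*(-0.654) = 0.014878.
  denominator = (1)^2 + (0.043)^2 + (-0.654)^2 = 1.429565.
  rho(1) = 0.014878 / 1.429565 = 0.0104.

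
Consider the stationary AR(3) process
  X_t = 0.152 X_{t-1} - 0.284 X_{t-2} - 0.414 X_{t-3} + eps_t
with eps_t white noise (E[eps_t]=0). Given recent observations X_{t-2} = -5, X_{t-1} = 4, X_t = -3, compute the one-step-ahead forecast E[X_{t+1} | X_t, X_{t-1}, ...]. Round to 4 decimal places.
E[X_{t+1} \mid \mathcal F_t] = 0.4780

For an AR(p) model X_t = c + sum_i phi_i X_{t-i} + eps_t, the
one-step-ahead conditional mean is
  E[X_{t+1} | X_t, ...] = c + sum_i phi_i X_{t+1-i}.
Substitute known values:
  E[X_{t+1} | ...] = (0.152) * (-3) + (-0.284) * (4) + (-0.414) * (-5)
                   = 0.4780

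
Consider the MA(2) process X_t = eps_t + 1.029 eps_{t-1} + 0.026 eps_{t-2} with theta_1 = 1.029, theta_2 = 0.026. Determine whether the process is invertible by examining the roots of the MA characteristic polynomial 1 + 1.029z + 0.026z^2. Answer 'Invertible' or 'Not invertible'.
\text{Not invertible}

The MA(q) characteristic polynomial is P(z) = 1 + 1.029z + 0.026z^2.
Invertibility requires all roots to lie outside the unit circle, i.e. |z| > 1 for every root.
Set 1 + (1.029) z + (0.026) z^2 = 0, i.e. a z^2 + b z + c = 0 with a = 0.026, b = 1.029, c = 1.
Discriminant D = b^2 - 4ac = (1.029)^2 - 4*(0.026)*1 = 1.058841 - (0.104) = 0.954841.
D >= 0, so the roots are real: z = (-b +/- sqrt(D)) / (2a) = (-1.029 +/- 0.97716) / (0.052).
  z_1 = (-1.029 + 0.97716) / (0.052) = -0.9969,   |z_1| = 0.9969.
  z_2 = (-1.029 - 0.97716) / (0.052) = -38.58,   |z_2| = 38.58.
Moduli of all roots: 0.9969, 38.5800.
All moduli strictly greater than 1? No.
Verdict: Not invertible.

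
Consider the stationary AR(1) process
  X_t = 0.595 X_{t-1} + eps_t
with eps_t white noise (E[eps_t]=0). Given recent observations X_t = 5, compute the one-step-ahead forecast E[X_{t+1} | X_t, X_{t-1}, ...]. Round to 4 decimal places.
E[X_{t+1} \mid \mathcal F_t] = 2.9750

For an AR(p) model X_t = c + sum_i phi_i X_{t-i} + eps_t, the
one-step-ahead conditional mean is
  E[X_{t+1} | X_t, ...] = c + sum_i phi_i X_{t+1-i}.
Substitute known values:
  E[X_{t+1} | ...] = (0.595) * (5)
                   = 2.9750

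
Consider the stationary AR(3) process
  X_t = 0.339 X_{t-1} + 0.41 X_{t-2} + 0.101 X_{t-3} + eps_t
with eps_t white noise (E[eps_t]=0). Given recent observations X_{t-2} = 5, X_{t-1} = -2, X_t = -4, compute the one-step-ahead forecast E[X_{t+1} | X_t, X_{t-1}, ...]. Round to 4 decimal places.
E[X_{t+1} \mid \mathcal F_t] = -1.6710

For an AR(p) model X_t = c + sum_i phi_i X_{t-i} + eps_t, the
one-step-ahead conditional mean is
  E[X_{t+1} | X_t, ...] = c + sum_i phi_i X_{t+1-i}.
Substitute known values:
  E[X_{t+1} | ...] = (0.339) * (-4) + (0.41) * (-2) + (0.101) * (5)
                   = -1.6710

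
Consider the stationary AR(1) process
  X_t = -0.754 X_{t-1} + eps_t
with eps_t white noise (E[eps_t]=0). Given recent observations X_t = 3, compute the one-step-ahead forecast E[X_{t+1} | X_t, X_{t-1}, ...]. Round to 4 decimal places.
E[X_{t+1} \mid \mathcal F_t] = -2.2620

For an AR(p) model X_t = c + sum_i phi_i X_{t-i} + eps_t, the
one-step-ahead conditional mean is
  E[X_{t+1} | X_t, ...] = c + sum_i phi_i X_{t+1-i}.
Substitute known values:
  E[X_{t+1} | ...] = (-0.754) * (3)
                   = -2.2620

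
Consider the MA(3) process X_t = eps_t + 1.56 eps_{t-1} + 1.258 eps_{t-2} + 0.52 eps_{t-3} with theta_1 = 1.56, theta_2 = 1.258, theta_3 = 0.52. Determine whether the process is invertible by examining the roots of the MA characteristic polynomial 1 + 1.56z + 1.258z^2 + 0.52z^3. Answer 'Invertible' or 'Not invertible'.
\text{Invertible}

The MA(q) characteristic polynomial is P(z) = 1 + 1.56z + 1.258z^2 + 0.52z^3.
Invertibility requires all roots to lie outside the unit circle, i.e. |z| > 1 for every root.
Degree 3: look for a simple real root z0 first, then factor out (1 - z/z0) and solve the remaining quadratic.
Testing z0 = -1.25: P(-1.25) = 1 + (1.56)(-1.25) + (1.258)(-1.25)^2 + (0.52)(-1.25)^3
  = 1 + (-1.95) + (1.965625) + (-1.015625) = 0.  So z_0 = -1.25 is a root, |z_0| = 1.25.
Divide out the factor (1 + 0.8 z) = (1 - z/z0) (since 1/z0 = -0.8):
  P(z) = (1 + 0.8 z)(1 + (0.76) z + (0.65) z^2)
  [check: z-coef 0.76 - (-0.8) = 1.56; z^2-coef 0.65 - (-0.8)(0.76) = 1.258; z^3-coef -(-0.8)(0.65) = 0.52.]
Remaining roots from the quadratic factor 1 + (0.76) z + (0.65) z^2:
  Set 1 + (0.76) z + (0.65) z^2 = 0, i.e. a z^2 + b z + c = 0 with a = 0.65, b = 0.76, c = 1.
  Discriminant D = b^2 - 4ac = (0.76)^2 - 4*(0.65)*1 = 0.5776 - (2.6) = -2.0224.
  D < 0, so the roots are the complex-conjugate pair z = (-b +/- i sqrt(-D)) / (2a) = -0.5846 +/- 1.0939i.
  For a conjugate pair |z|^2 = z * conj(z) = (product of roots) = c/a = 1/(0.65) = 1.538462, so |z| = sqrt(1.538462) = 1.2403 for both roots.
Moduli of all roots: 1.2500, 1.2403, 1.2403.
All moduli strictly greater than 1? Yes.
Verdict: Invertible.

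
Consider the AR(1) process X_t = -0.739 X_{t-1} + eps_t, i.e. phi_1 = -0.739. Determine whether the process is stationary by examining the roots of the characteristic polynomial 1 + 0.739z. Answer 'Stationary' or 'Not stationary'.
\text{Stationary}

The AR(p) characteristic polynomial is P(z) = 1 + 0.739z.
Stationarity requires all roots to lie outside the unit circle, i.e. |z| > 1 for every root.
This is linear in z: 1 + (0.739) z = 0  =>  z = -1/(0.739) = -1.35318,  |z| = 1.35318.
Moduli of all roots: 1.3532.
All moduli strictly greater than 1? Yes.
Verdict: Stationary.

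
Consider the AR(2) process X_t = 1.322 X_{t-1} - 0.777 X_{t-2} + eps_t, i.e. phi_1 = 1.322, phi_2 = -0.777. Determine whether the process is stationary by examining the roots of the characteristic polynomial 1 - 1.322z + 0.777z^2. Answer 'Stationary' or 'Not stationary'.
\text{Stationary}

The AR(p) characteristic polynomial is P(z) = 1 - 1.322z + 0.777z^2.
Stationarity requires all roots to lie outside the unit circle, i.e. |z| > 1 for every root.
Set 1 + (-1.322) z + (0.777) z^2 = 0, i.e. a z^2 + b z + c = 0 with a = 0.777, b = -1.322, c = 1.
Discriminant D = b^2 - 4ac = (-1.322)^2 - 4*(0.777)*1 = 1.747684 - (3.108) = -1.360316.
D < 0, so the roots are the complex-conjugate pair z = (-b +/- i sqrt(-D)) / (2a) = 0.8507 +/- 0.7505i.
For a conjugate pair |z|^2 = z * conj(z) = (product of roots) = c/a = 1/(0.777) = 1.287001, so |z| = sqrt(1.287001) = 1.1345 for both roots.
Moduli of all roots: 1.1345, 1.1345.
All moduli strictly greater than 1? Yes.
Verdict: Stationary.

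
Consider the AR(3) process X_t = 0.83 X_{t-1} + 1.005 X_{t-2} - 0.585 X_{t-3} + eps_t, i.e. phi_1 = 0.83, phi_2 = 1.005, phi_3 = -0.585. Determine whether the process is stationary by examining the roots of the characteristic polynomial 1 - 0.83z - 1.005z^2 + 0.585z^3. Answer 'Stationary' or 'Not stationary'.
\text{Not stationary}

The AR(p) characteristic polynomial is P(z) = 1 - 0.83z - 1.005z^2 + 0.585z^3.
Stationarity requires all roots to lie outside the unit circle, i.e. |z| > 1 for every root.
Degree 3: look for a simple real root z0 first, then factor out (1 - z/z0) and solve the remaining quadratic.
Testing z0 = 2: P(2) = 1 + (-0.83)(2) + (-1.005)(2)^2 + (0.585)(2)^3
  = 1 + (-1.66) + (-4.02) + (4.68) = 0.  So z_0 = 2 is a root, |z_0| = 2.
Divide out the factor (1 - 0.5 z) = (1 - z/z0) (since 1/z0 = 0.5):
  P(z) = (1 - 0.5 z)(1 + (-0.33) z + (-1.17) z^2)
  [check: z-coef -0.33 - (0.5) = -0.83; z^2-coef -1.17 - (0.5)(-0.33) = -1.005; z^3-coef -(0.5)(-1.17) = 0.585.]
Remaining roots from the quadratic factor 1 + (-0.33) z + (-1.17) z^2:
  Set 1 + (-0.33) z + (-1.17) z^2 = 0, i.e. a z^2 + b z + c = 0 with a = -1.17, b = -0.33, c = 1.
  Discriminant D = b^2 - 4ac = (-0.33)^2 - 4*(-1.17)*1 = 0.1089 - (-4.68) = 4.7889.
  D >= 0, so the roots are real: z = (-b +/- sqrt(D)) / (2a) = (0.33 +/- 2.188356) / (-2.34).
    z_1 = (0.33 + 2.188356) / (-2.34) = -1.0762,   |z_1| = 1.0762.
    z_2 = (0.33 - 2.188356) / (-2.34) = 0.7942,   |z_2| = 0.7942.
Moduli of all roots: 2.0000, 1.0762, 0.7942.
All moduli strictly greater than 1? No.
Verdict: Not stationary.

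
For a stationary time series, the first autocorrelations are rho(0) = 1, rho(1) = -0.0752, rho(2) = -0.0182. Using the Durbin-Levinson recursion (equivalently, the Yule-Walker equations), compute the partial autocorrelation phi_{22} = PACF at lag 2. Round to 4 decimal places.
\phi_{22} = -0.0240

The PACF at lag k is phi_{kk}, the last component of the solution
to the Yule-Walker system G_k phi = r_k where
  (G_k)_{ij} = rho(|i - j|), (r_k)_i = rho(i), i,j = 1..k.
Equivalently, Durbin-Levinson gives phi_{kk} iteratively:
  phi_{11} = rho(1)
  phi_{kk} = [rho(k) - sum_{j=1..k-1} phi_{k-1,j} rho(k-j)]
            / [1 - sum_{j=1..k-1} phi_{k-1,j} rho(j)],
  phi_{k,j} = phi_{k-1,j} - phi_{kk} phi_{k-1,k-j},  j = 1..k-1.
Step k = 1:
  phi_11 = rho(1) = -0.0752.
Step k = 2:
  phi_22 = [rho(2) - phi_11 rho(1)] / [1 - phi_11 rho(1)] = [-0.0182 - (-0.0752)(-0.0752)] / [1 - (-0.0752)(-0.0752)]
         = -0.02385504 / 0.99434496 = -0.024.
Therefore phi_{22} = -0.0240.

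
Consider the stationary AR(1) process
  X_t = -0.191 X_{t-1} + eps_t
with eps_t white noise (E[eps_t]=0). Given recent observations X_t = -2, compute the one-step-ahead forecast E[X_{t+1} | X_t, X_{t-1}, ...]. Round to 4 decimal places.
E[X_{t+1} \mid \mathcal F_t] = 0.3820

For an AR(p) model X_t = c + sum_i phi_i X_{t-i} + eps_t, the
one-step-ahead conditional mean is
  E[X_{t+1} | X_t, ...] = c + sum_i phi_i X_{t+1-i}.
Substitute known values:
  E[X_{t+1} | ...] = (-0.191) * (-2)
                   = 0.3820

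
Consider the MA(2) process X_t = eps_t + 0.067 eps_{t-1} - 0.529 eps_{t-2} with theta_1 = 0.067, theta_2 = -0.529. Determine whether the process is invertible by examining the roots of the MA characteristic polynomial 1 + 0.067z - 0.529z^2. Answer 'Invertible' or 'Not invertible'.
\text{Invertible}

The MA(q) characteristic polynomial is P(z) = 1 + 0.067z - 0.529z^2.
Invertibility requires all roots to lie outside the unit circle, i.e. |z| > 1 for every root.
Set 1 + (0.067) z + (-0.529) z^2 = 0, i.e. a z^2 + b z + c = 0 with a = -0.529, b = 0.067, c = 1.
Discriminant D = b^2 - 4ac = (0.067)^2 - 4*(-0.529)*1 = 0.004489 - (-2.116) = 2.120489.
D >= 0, so the roots are real: z = (-b +/- sqrt(D)) / (2a) = (-0.067 +/- 1.45619) / (-1.058).
  z_1 = (-0.067 + 1.45619) / (-1.058) = -1.313,   |z_1| = 1.313.
  z_2 = (-0.067 - 1.45619) / (-1.058) = 1.4397,   |z_2| = 1.4397.
Moduli of all roots: 1.3130, 1.4397.
All moduli strictly greater than 1? Yes.
Verdict: Invertible.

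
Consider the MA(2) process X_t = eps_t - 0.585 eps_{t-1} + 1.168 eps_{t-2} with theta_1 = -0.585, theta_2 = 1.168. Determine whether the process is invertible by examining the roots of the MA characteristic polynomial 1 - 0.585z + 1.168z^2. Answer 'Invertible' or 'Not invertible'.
\text{Not invertible}

The MA(q) characteristic polynomial is P(z) = 1 - 0.585z + 1.168z^2.
Invertibility requires all roots to lie outside the unit circle, i.e. |z| > 1 for every root.
Set 1 + (-0.585) z + (1.168) z^2 = 0, i.e. a z^2 + b z + c = 0 with a = 1.168, b = -0.585, c = 1.
Discriminant D = b^2 - 4ac = (-0.585)^2 - 4*(1.168)*1 = 0.342225 - (4.672) = -4.329775.
D < 0, so the roots are the complex-conjugate pair z = (-b +/- i sqrt(-D)) / (2a) = 0.2504 +/- 0.8908i.
For a conjugate pair |z|^2 = z * conj(z) = (product of roots) = c/a = 1/(1.168) = 0.856164, so |z| = sqrt(0.856164) = 0.9253 for both roots.
Moduli of all roots: 0.9253, 0.9253.
All moduli strictly greater than 1? No.
Verdict: Not invertible.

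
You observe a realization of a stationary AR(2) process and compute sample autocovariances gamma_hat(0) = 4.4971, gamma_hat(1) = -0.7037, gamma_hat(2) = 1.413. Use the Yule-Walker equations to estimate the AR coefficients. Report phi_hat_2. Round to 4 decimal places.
\hat\phi_{2} = 0.2970

The Yule-Walker equations for an AR(p) process read, in matrix form,
  Gamma_p phi = r_p,   with   (Gamma_p)_{ij} = gamma(|i - j|),
                       (r_p)_i = gamma(i),   i,j = 1..p.
Substitute the sample gammas (Toeplitz matrix and right-hand side of size 2):
  Gamma_p = [[4.4971, -0.7037], [-0.7037, 4.4971]]
  r_p     = [-0.7037, 1.413]
Written out:
  4.4971 phi_1 - 0.7037 phi_2 = -0.7037
  -0.7037 phi_1 + 4.4971 phi_2 = 1.413
Solve by Cramer's rule:
  det = gamma(0)^2 - gamma(1)^2 = (4.4971)^2 - (-0.7037)^2 = 20.22390841 - 0.49519369 = 19.72871472
  phi_hat_1 = [gamma(1) gamma(0) - gamma(1) gamma(2)] / det = [(-0.7037)(4.4971) - (-0.7037)(1.413)] / 19.72871472 = -2.17028117 / 19.72871472 = -0.11
  phi_hat_2 = [gamma(0) gamma(2) - gamma(1)^2] / det = [(4.4971)(1.413) - (-0.7037)^2] / 19.72871472 = 5.85920861 / 19.72871472 = 0.297
So phi_hat = [-0.1100, 0.2970].
Therefore phi_hat_2 = 0.2970.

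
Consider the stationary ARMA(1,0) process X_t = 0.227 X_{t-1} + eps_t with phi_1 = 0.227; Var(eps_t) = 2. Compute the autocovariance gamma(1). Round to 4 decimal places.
\gamma(1) = 0.4787

Multiply the model equation by X_{t-k} and take expectations. With theta_0 = psi_0 = 1 and psi_j the MA(infinity) weights, this gives
  gamma(k) - sum_i phi_i gamma(k-i) = c_k,
  c_k = sigma^2 * sum_{j=k..q} theta_j psi_{j-k}   (c_k = 0 for k > q),
using gamma(-m) = gamma(m).
Pure AR (q = 0): c_0 = sigma^2 = 2, c_k = 0 for k >= 1.
Equations for k = 0 and k = 1 (AR order 1):
  gamma(0) = phi_1 gamma(1) + c_0
  gamma(1) = phi_1 gamma(0) + c_1
Substituting the second into the first: gamma(0) (1 - phi_1^2) = c_0 + phi_1 c_1, so
  gamma(0) = c_0 / (1 - phi_1^2) = 2 / (1 - (0.227)^2) = 2 / 0.948471 = 2.108657.
  gamma(1) = phi_1 gamma(0) = (0.227)(2.108657) = 0.478665.
Therefore gamma(1) = 0.4787 (to 4 decimal places).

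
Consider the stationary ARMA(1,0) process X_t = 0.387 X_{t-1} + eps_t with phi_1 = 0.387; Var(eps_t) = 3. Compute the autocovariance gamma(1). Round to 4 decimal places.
\gamma(1) = 1.3655

Multiply the model equation by X_{t-k} and take expectations. With theta_0 = psi_0 = 1 and psi_j the MA(infinity) weights, this gives
  gamma(k) - sum_i phi_i gamma(k-i) = c_k,
  c_k = sigma^2 * sum_{j=k..q} theta_j psi_{j-k}   (c_k = 0 for k > q),
using gamma(-m) = gamma(m).
Pure AR (q = 0): c_0 = sigma^2 = 3, c_k = 0 for k >= 1.
Equations for k = 0 and k = 1 (AR order 1):
  gamma(0) = phi_1 gamma(1) + c_0
  gamma(1) = phi_1 gamma(0) + c_1
Substituting the second into the first: gamma(0) (1 - phi_1^2) = c_0 + phi_1 c_1, so
  gamma(0) = c_0 / (1 - phi_1^2) = 3 / (1 - (0.387)^2) = 3 / 0.850231 = 3.528453.
  gamma(1) = phi_1 gamma(0) = (0.387)(3.528453) = 1.365511.
Therefore gamma(1) = 1.3655 (to 4 decimal places).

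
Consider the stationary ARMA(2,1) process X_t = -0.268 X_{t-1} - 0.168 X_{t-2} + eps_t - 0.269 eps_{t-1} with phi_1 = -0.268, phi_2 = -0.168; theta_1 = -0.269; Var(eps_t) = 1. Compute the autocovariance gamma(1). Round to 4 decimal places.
\gamma(1) = -0.5283

Multiply the model equation by X_{t-k} and take expectations. With theta_0 = psi_0 = 1 and psi_j the MA(infinity) weights, this gives
  gamma(k) - sum_i phi_i gamma(k-i) = c_k,
  c_k = sigma^2 * sum_{j=k..q} theta_j psi_{j-k}   (c_k = 0 for k > q),
using gamma(-m) = gamma(m).
psi-weights needed (psi_j = theta_j + sum_i phi_i psi_{j-i}):
  psi_1 = theta_1 + phi_1 = -0.269 + (-0.268) = -0.537
Right-hand sides:
  c_0 = sigma^2 (1 + theta_1 psi_1) = 1 * (1 + (-0.269)(-0.537)) = 1 * 1.144453 = 1.144453
  c_1 = sigma^2 theta_1 = 1 * (-0.269) = -0.269
  c_2 = 0
Equations for k = 0, 1, 2 (AR order 2, c_2 = 0):
  (E0) gamma(0) = phi_1 gamma(1) + phi_2 gamma(2) + c_0
  (E1) gamma(1) = phi_1 gamma(0) + phi_2 gamma(1) + c_1
  (E2) gamma(2) = phi_1 gamma(1) + phi_2 gamma(0)
From (E1): gamma(1) = A gamma(0) + B with
  A = phi_1 / (1 - phi_2) = -0.268 / 1.168 = -0.229452,   B = c_1 / (1 - phi_2) = -0.269 / 1.168 = -0.230308.
Insert (E2) into (E0): gamma(0) (1 - phi_2^2) = phi_1 (1 + phi_2) gamma(1) + c_0.
  phi_1 (1 + phi_2) = (-0.268)(0.832) = -0.222976,   1 - phi_2^2 = 0.971776.
Replace gamma(1) by A gamma(0) + B and collect gamma(0):
  gamma(0) [0.971776 - (-0.222976)(-0.229452)] = (-0.222976)(-0.230308) + 1.144453
  gamma(0) * 0.920614 = 1.195806
  gamma(0) = 1.195806 / 0.920614 = 1.298923.
  gamma(1) = A gamma(0) + B = (-0.229452)(1.298923) + (-0.230308) = -0.528349.
Therefore gamma(1) = -0.5283 (to 4 decimal places).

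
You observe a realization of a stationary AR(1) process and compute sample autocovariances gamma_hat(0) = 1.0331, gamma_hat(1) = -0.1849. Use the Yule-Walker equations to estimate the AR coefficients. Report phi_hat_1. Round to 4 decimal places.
\hat\phi_{1} = -0.1790

The Yule-Walker equations for an AR(p) process read, in matrix form,
  Gamma_p phi = r_p,   with   (Gamma_p)_{ij} = gamma(|i - j|),
                       (r_p)_i = gamma(i),   i,j = 1..p.
Substitute the sample gammas (Toeplitz matrix and right-hand side of size 1):
  Gamma_p = [[1.0331]]
  r_p     = [-0.1849]
With p = 1 this is the single equation gamma(0) phi_1 = gamma(1):
  phi_hat_1 = gamma(1) / gamma(0) = -0.1849 / 1.0331 = -0.1790.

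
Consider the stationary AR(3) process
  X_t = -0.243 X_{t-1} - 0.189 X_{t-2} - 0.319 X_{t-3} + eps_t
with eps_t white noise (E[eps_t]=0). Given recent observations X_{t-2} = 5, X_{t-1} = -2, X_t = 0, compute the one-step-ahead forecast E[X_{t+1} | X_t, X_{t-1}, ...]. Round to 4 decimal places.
E[X_{t+1} \mid \mathcal F_t] = -1.2170

For an AR(p) model X_t = c + sum_i phi_i X_{t-i} + eps_t, the
one-step-ahead conditional mean is
  E[X_{t+1} | X_t, ...] = c + sum_i phi_i X_{t+1-i}.
Substitute known values:
  E[X_{t+1} | ...] = (-0.243) * (0) + (-0.189) * (-2) + (-0.319) * (5)
                   = -1.2170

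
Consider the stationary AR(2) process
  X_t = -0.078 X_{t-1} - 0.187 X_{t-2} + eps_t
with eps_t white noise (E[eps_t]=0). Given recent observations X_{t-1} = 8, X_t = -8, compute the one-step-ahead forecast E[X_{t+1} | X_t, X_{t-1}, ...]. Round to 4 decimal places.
E[X_{t+1} \mid \mathcal F_t] = -0.8720

For an AR(p) model X_t = c + sum_i phi_i X_{t-i} + eps_t, the
one-step-ahead conditional mean is
  E[X_{t+1} | X_t, ...] = c + sum_i phi_i X_{t+1-i}.
Substitute known values:
  E[X_{t+1} | ...] = (-0.078) * (-8) + (-0.187) * (8)
                   = -0.8720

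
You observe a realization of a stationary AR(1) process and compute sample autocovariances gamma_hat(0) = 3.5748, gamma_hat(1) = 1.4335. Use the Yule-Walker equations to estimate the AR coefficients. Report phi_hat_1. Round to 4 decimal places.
\hat\phi_{1} = 0.4010

The Yule-Walker equations for an AR(p) process read, in matrix form,
  Gamma_p phi = r_p,   with   (Gamma_p)_{ij} = gamma(|i - j|),
                       (r_p)_i = gamma(i),   i,j = 1..p.
Substitute the sample gammas (Toeplitz matrix and right-hand side of size 1):
  Gamma_p = [[3.5748]]
  r_p     = [1.4335]
With p = 1 this is the single equation gamma(0) phi_1 = gamma(1):
  phi_hat_1 = gamma(1) / gamma(0) = 1.4335 / 3.5748 = 0.4010.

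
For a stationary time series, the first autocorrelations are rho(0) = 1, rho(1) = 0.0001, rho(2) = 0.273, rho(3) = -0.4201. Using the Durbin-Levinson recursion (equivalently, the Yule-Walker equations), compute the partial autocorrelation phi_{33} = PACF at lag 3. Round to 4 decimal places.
\phi_{33} = -0.4540

The PACF at lag k is phi_{kk}, the last component of the solution
to the Yule-Walker system G_k phi = r_k where
  (G_k)_{ij} = rho(|i - j|), (r_k)_i = rho(i), i,j = 1..k.
Equivalently, Durbin-Levinson gives phi_{kk} iteratively:
  phi_{11} = rho(1)
  phi_{kk} = [rho(k) - sum_{j=1..k-1} phi_{k-1,j} rho(k-j)]
            / [1 - sum_{j=1..k-1} phi_{k-1,j} rho(j)],
  phi_{k,j} = phi_{k-1,j} - phi_{kk} phi_{k-1,k-j},  j = 1..k-1.
Step k = 1:
  phi_11 = rho(1) = 0.0001.
Step k = 2:
  phi_22 = [rho(2) - phi_11 rho(1)] / [1 - phi_11 rho(1)] = [0.273 - (0.0001)(0.0001)] / [1 - (0.0001)(0.0001)]
         = 0.27299999 / 0.99999999 = 0.273.
  Update: phi_21 = phi_11 - phi_22 phi_11 = 0.0001 - (0.273)(0.0001) = 0.000073.
Step k = 3:
  phi_33 = [rho(3) - phi_21 rho(2) - phi_22 rho(1)] / [1 - phi_21 rho(1) - phi_22 rho(2)]
    numerator   = -0.4201 - (0.000073)(0.273) - (0.273)(0.0001) = -0.42014715
    denominator = 1 - (0.000073)(0.0001) - (0.273)(0.273) = 0.92547099
  phi_33 = -0.42014715 / 0.92547099 = -0.454.
Therefore phi_{33} = -0.4540.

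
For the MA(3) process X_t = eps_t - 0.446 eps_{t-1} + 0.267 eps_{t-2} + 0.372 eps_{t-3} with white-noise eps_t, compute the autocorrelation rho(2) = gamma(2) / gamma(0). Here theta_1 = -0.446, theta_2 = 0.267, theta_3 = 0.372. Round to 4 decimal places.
\rho(2) = 0.0718

For an MA(q) process with theta_0 = 1, the autocovariance is
  gamma(k) = sigma^2 * sum_{i=0..q-k} theta_i * theta_{i+k},
and rho(k) = gamma(k) / gamma(0). Sigma^2 cancels.
  numerator   = (1)*(0.267) + (-0.446)*(0.372) = 0.101088.
  denominator = (1)^2 + (-0.446)^2 + (0.267)^2 + (0.372)^2 = 1.408589.
  rho(2) = 0.101088 / 1.408589 = 0.0718.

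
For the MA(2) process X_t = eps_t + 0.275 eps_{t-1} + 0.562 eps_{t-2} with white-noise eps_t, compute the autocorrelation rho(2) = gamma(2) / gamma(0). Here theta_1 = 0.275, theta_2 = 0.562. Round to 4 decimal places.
\rho(2) = 0.4039

For an MA(q) process with theta_0 = 1, the autocovariance is
  gamma(k) = sigma^2 * sum_{i=0..q-k} theta_i * theta_{i+k},
and rho(k) = gamma(k) / gamma(0). Sigma^2 cancels.
  numerator   = (1)*(0.562) = 0.562.
  denominator = (1)^2 + (0.275)^2 + (0.562)^2 = 1.391469.
  rho(2) = 0.562 / 1.391469 = 0.4039.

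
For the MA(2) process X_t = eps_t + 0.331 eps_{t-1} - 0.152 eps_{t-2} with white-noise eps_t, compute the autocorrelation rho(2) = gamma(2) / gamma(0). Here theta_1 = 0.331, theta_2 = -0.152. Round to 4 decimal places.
\rho(2) = -0.1342

For an MA(q) process with theta_0 = 1, the autocovariance is
  gamma(k) = sigma^2 * sum_{i=0..q-k} theta_i * theta_{i+k},
and rho(k) = gamma(k) / gamma(0). Sigma^2 cancels.
  numerator   = (1)*(-0.152) = -0.152.
  denominator = (1)^2 + (0.331)^2 + (-0.152)^2 = 1.132665.
  rho(2) = -0.152 / 1.132665 = -0.1342.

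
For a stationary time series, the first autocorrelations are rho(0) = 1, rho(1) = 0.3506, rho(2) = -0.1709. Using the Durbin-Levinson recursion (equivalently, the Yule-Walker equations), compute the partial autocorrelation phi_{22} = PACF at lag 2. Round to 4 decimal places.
\phi_{22} = -0.3350

The PACF at lag k is phi_{kk}, the last component of the solution
to the Yule-Walker system G_k phi = r_k where
  (G_k)_{ij} = rho(|i - j|), (r_k)_i = rho(i), i,j = 1..k.
Equivalently, Durbin-Levinson gives phi_{kk} iteratively:
  phi_{11} = rho(1)
  phi_{kk} = [rho(k) - sum_{j=1..k-1} phi_{k-1,j} rho(k-j)]
            / [1 - sum_{j=1..k-1} phi_{k-1,j} rho(j)],
  phi_{k,j} = phi_{k-1,j} - phi_{kk} phi_{k-1,k-j},  j = 1..k-1.
Step k = 1:
  phi_11 = rho(1) = 0.3506.
Step k = 2:
  phi_22 = [rho(2) - phi_11 rho(1)] / [1 - phi_11 rho(1)] = [-0.1709 - (0.3506)(0.3506)] / [1 - (0.3506)(0.3506)]
         = -0.29382036 / 0.87707964 = -0.335.
Therefore phi_{22} = -0.3350.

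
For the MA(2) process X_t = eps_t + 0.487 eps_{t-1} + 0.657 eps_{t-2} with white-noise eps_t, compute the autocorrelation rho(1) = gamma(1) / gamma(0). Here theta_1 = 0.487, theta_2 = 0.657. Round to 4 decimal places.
\rho(1) = 0.4836

For an MA(q) process with theta_0 = 1, the autocovariance is
  gamma(k) = sigma^2 * sum_{i=0..q-k} theta_i * theta_{i+k},
and rho(k) = gamma(k) / gamma(0). Sigma^2 cancels.
  numerator   = (1)*(0.487) + (0.487)*(0.657) = 0.806959.
  denominator = (1)^2 + (0.487)^2 + (0.657)^2 = 1.668818.
  rho(1) = 0.806959 / 1.668818 = 0.4836.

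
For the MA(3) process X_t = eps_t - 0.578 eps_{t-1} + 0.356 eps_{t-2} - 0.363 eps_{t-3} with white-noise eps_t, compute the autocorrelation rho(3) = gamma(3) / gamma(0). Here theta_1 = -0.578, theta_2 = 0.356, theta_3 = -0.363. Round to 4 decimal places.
\rho(3) = -0.2279

For an MA(q) process with theta_0 = 1, the autocovariance is
  gamma(k) = sigma^2 * sum_{i=0..q-k} theta_i * theta_{i+k},
and rho(k) = gamma(k) / gamma(0). Sigma^2 cancels.
  numerator   = (1)*(-0.363) = -0.363.
  denominator = (1)^2 + (-0.578)^2 + (0.356)^2 + (-0.363)^2 = 1.592589.
  rho(3) = -0.363 / 1.592589 = -0.2279.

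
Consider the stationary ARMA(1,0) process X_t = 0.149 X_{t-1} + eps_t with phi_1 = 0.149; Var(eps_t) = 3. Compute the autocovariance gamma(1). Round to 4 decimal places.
\gamma(1) = 0.4571

Multiply the model equation by X_{t-k} and take expectations. With theta_0 = psi_0 = 1 and psi_j the MA(infinity) weights, this gives
  gamma(k) - sum_i phi_i gamma(k-i) = c_k,
  c_k = sigma^2 * sum_{j=k..q} theta_j psi_{j-k}   (c_k = 0 for k > q),
using gamma(-m) = gamma(m).
Pure AR (q = 0): c_0 = sigma^2 = 3, c_k = 0 for k >= 1.
Equations for k = 0 and k = 1 (AR order 1):
  gamma(0) = phi_1 gamma(1) + c_0
  gamma(1) = phi_1 gamma(0) + c_1
Substituting the second into the first: gamma(0) (1 - phi_1^2) = c_0 + phi_1 c_1, so
  gamma(0) = c_0 / (1 - phi_1^2) = 3 / (1 - (0.149)^2) = 3 / 0.977799 = 3.068115.
  gamma(1) = phi_1 gamma(0) = (0.149)(3.068115) = 0.457149.
Therefore gamma(1) = 0.4571 (to 4 decimal places).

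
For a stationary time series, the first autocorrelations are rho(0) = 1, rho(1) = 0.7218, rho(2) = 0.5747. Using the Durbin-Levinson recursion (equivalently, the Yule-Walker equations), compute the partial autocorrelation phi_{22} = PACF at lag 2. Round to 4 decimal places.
\phi_{22} = 0.1121

The PACF at lag k is phi_{kk}, the last component of the solution
to the Yule-Walker system G_k phi = r_k where
  (G_k)_{ij} = rho(|i - j|), (r_k)_i = rho(i), i,j = 1..k.
Equivalently, Durbin-Levinson gives phi_{kk} iteratively:
  phi_{11} = rho(1)
  phi_{kk} = [rho(k) - sum_{j=1..k-1} phi_{k-1,j} rho(k-j)]
            / [1 - sum_{j=1..k-1} phi_{k-1,j} rho(j)],
  phi_{k,j} = phi_{k-1,j} - phi_{kk} phi_{k-1,k-j},  j = 1..k-1.
Step k = 1:
  phi_11 = rho(1) = 0.7218.
Step k = 2:
  phi_22 = [rho(2) - phi_11 rho(1)] / [1 - phi_11 rho(1)] = [0.5747 - (0.7218)(0.7218)] / [1 - (0.7218)(0.7218)]
         = 0.05370476 / 0.47900476 = 0.1121.
Therefore phi_{22} = 0.1121.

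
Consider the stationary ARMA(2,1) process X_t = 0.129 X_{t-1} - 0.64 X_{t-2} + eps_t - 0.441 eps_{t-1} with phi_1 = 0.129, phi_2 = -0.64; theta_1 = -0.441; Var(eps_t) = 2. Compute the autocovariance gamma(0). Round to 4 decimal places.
\gamma(0) = 3.8351

Multiply the model equation by X_{t-k} and take expectations. With theta_0 = psi_0 = 1 and psi_j the MA(infinity) weights, this gives
  gamma(k) - sum_i phi_i gamma(k-i) = c_k,
  c_k = sigma^2 * sum_{j=k..q} theta_j psi_{j-k}   (c_k = 0 for k > q),
using gamma(-m) = gamma(m).
psi-weights needed (psi_j = theta_j + sum_i phi_i psi_{j-i}):
  psi_1 = theta_1 + phi_1 = -0.441 + (0.129) = -0.312
Right-hand sides:
  c_0 = sigma^2 (1 + theta_1 psi_1) = 2 * (1 + (-0.441)(-0.312)) = 2 * 1.137592 = 2.275184
  c_1 = sigma^2 theta_1 = 2 * (-0.441) = -0.882
  c_2 = 0
Equations for k = 0, 1, 2 (AR order 2, c_2 = 0):
  (E0) gamma(0) = phi_1 gamma(1) + phi_2 gamma(2) + c_0
  (E1) gamma(1) = phi_1 gamma(0) + phi_2 gamma(1) + c_1
  (E2) gamma(2) = phi_1 gamma(1) + phi_2 gamma(0)
From (E1): gamma(1) = A gamma(0) + B with
  A = phi_1 / (1 - phi_2) = 0.129 / 1.64 = 0.078659,   B = c_1 / (1 - phi_2) = -0.882 / 1.64 = -0.537805.
Insert (E2) into (E0): gamma(0) (1 - phi_2^2) = phi_1 (1 + phi_2) gamma(1) + c_0.
  phi_1 (1 + phi_2) = (0.129)(0.36) = 0.04644,   1 - phi_2^2 = 0.5904.
Replace gamma(1) by A gamma(0) + B and collect gamma(0):
  gamma(0) [0.5904 - (0.04644)(0.078659)] = (0.04644)(-0.537805) + 2.275184
  gamma(0) * 0.586747 = 2.250208
  gamma(0) = 2.250208 / 0.586747 = 3.835057.
Therefore gamma(0) = 3.8351 (to 4 decimal places).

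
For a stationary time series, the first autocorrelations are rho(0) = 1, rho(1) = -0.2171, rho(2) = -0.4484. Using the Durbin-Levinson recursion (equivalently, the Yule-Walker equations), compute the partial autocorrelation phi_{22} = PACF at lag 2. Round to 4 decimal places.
\phi_{22} = -0.5200

The PACF at lag k is phi_{kk}, the last component of the solution
to the Yule-Walker system G_k phi = r_k where
  (G_k)_{ij} = rho(|i - j|), (r_k)_i = rho(i), i,j = 1..k.
Equivalently, Durbin-Levinson gives phi_{kk} iteratively:
  phi_{11} = rho(1)
  phi_{kk} = [rho(k) - sum_{j=1..k-1} phi_{k-1,j} rho(k-j)]
            / [1 - sum_{j=1..k-1} phi_{k-1,j} rho(j)],
  phi_{k,j} = phi_{k-1,j} - phi_{kk} phi_{k-1,k-j},  j = 1..k-1.
Step k = 1:
  phi_11 = rho(1) = -0.2171.
Step k = 2:
  phi_22 = [rho(2) - phi_11 rho(1)] / [1 - phi_11 rho(1)] = [-0.4484 - (-0.2171)(-0.2171)] / [1 - (-0.2171)(-0.2171)]
         = -0.49553241 / 0.95286759 = -0.52.
Therefore phi_{22} = -0.5200.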